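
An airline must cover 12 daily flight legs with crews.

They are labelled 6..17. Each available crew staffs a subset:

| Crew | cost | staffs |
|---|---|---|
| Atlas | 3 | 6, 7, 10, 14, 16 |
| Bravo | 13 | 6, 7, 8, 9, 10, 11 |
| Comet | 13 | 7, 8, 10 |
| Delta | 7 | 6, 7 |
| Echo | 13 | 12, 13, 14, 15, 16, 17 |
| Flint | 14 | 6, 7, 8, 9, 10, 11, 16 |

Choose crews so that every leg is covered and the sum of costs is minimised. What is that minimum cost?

Bravo, Echo together cover every leg (Bravo ∪ Echo = {6, 7, 8, 9, 10, 11, 12, 13, 14, 15, 16, 17}); total cost 13 + 13 = 26.
The greedy pick Atlas, Echo, Bravo costs 29; no covering selection beats 26.

26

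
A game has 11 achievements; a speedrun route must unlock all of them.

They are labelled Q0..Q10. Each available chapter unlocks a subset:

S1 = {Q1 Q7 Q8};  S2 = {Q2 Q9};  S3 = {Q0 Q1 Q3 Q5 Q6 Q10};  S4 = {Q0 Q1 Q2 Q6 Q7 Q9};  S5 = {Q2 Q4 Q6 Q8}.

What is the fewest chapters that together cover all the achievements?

3

S3 and S4 and S5 together: S3 ∪ S4 ∪ S5 = {Q0, Q1, Q2, Q3, Q4, Q5, Q6, Q7, Q8, Q9, Q10} — every achievement is covered.
Only S3 contains Q3, so S3 is forced; the remaining 5 achievements need at least 2 more chapters (each remaining chapter adds at most 3) — so at least 3 chapters are needed, and 3 is optimal.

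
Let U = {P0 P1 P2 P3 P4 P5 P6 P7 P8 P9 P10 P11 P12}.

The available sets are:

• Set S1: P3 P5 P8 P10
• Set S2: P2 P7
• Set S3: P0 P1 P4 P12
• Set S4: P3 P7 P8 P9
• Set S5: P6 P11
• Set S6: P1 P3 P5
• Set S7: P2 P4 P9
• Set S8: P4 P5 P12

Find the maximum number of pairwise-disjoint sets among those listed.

4

S1, S2, S3, S5 are pairwise disjoint (S1={P3,P5,P8,P10}; S2={P2,P7}; S3={P0,P1,P4,P12}; S5={P6,P11}).
Every remaining set overlaps one of these, and no 5 of the listed sets are pairwise disjoint, so 4 is the maximum.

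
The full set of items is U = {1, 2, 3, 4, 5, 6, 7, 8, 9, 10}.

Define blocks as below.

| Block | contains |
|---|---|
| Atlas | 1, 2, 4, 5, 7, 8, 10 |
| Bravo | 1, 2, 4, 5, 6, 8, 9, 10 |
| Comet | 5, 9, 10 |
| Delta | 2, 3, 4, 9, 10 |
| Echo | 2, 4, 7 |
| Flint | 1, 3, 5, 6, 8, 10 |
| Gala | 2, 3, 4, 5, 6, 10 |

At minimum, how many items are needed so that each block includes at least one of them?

H = {4, 10} meets every block (each contains at least one member of H), and |H| = 2.
The blocks Echo, Flint are pairwise disjoint, so any hitting set needs a separate item for each — at least 2. Hence 2 is optimal.

2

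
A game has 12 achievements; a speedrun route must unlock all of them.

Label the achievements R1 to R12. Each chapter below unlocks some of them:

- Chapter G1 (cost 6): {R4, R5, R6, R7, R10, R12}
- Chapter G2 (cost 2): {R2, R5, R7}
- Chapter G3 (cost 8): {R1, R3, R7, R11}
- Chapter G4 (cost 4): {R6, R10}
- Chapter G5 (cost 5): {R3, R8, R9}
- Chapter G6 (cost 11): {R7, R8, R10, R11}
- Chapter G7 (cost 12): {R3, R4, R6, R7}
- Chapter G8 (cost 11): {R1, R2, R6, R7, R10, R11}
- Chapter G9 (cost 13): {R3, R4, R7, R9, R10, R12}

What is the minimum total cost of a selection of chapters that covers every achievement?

21

G1, G2, G3, G5 together cover every achievement (G1 ∪ G2 ∪ G3 ∪ G5 = {R1, R2, R3, R4, R5, R6, R7, R8, R9, R10, R11, R12}); total cost 6 + 2 + 8 + 5 = 21.
No covering selection has total cost below 21.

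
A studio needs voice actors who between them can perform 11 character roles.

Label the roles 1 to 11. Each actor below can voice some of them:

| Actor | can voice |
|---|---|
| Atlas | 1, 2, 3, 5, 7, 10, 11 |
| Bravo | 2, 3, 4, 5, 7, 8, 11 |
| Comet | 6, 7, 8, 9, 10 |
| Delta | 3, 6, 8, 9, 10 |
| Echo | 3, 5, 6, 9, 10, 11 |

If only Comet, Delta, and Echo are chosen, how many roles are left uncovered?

Union of Comet, Delta, Echo = {3, 5, 6, 7, 8, 9, 10, 11}.
Not covered: 1, 2, 4 — 3 roles.

3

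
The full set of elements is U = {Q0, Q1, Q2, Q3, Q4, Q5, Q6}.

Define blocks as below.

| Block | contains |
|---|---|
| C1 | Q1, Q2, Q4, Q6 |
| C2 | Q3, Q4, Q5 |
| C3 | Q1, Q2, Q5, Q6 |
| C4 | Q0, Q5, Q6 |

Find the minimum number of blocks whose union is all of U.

3

C1, C2, and C4 cover everything between them: the union {Q0, Q1, Q2, Q3, Q4, Q5, Q6} is all of U.
Only C4 contains Q0, so C4 is forced; the remaining 4 elements need at least 2 more blocks (each remaining block adds at most 3) — so at least 3 blocks are needed, and 3 is optimal.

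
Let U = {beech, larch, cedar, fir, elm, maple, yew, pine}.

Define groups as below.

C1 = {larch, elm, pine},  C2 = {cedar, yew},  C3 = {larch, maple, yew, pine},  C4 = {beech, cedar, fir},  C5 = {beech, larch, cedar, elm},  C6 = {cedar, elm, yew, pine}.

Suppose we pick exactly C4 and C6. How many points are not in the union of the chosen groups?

2

Union of C4, C6 = {beech, cedar, fir, elm, yew, pine}.
Not covered: larch, maple — 2 points.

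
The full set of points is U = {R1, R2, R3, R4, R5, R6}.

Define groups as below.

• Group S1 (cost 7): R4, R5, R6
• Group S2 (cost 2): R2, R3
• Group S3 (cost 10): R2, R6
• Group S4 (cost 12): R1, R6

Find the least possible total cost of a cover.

S1, S2, S4 together cover every point (S1 ∪ S2 ∪ S4 = {R1, R2, R3, R4, R5, R6}); total cost 7 + 2 + 12 = 21.
No covering selection has total cost below 21.

21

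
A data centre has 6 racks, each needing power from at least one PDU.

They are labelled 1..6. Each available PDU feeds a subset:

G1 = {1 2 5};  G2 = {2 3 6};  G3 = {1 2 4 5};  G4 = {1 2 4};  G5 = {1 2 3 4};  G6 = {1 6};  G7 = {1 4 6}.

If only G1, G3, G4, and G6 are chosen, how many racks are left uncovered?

1

Union of G1, G3, G4, G6 = {1, 2, 4, 5, 6}.
Not covered: 3 — 1 rack.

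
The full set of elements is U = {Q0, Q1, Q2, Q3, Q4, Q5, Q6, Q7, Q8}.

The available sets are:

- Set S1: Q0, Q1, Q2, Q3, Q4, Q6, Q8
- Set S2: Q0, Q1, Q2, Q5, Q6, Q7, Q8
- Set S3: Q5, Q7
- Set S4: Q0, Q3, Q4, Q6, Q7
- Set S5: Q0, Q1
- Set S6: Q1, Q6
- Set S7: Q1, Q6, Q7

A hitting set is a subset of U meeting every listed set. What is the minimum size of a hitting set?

2

The 2 elements {Q1, Q7} hit every set.
The sets S1, S3 are pairwise disjoint, so any hitting set needs a separate element for each — at least 2. Hence 2 is optimal.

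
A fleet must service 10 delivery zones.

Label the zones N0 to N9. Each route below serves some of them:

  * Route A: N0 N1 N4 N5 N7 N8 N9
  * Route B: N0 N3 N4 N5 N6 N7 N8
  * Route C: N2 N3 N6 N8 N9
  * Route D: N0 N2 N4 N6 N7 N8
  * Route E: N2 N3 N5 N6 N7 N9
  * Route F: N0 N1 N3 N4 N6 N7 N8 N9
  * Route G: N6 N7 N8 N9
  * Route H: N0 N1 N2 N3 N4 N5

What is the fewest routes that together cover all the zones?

2

Take {F, H}. Their union is {N0, N1, N2, N3, N4, N5, N6, N7, N8, N9}, which is all 10 zones.
No single route has all 10 zones (the largest, F, has 8), so 2 is optimal.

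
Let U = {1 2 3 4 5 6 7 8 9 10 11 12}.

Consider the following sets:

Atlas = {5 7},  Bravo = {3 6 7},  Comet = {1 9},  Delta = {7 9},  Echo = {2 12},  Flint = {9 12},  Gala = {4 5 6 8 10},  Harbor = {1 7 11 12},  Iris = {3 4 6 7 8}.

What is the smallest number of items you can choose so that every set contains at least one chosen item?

The 4 items {2, 7, 9, 10} hit every set.
No choice of 3 items meets every set, so 4 is the minimum.

4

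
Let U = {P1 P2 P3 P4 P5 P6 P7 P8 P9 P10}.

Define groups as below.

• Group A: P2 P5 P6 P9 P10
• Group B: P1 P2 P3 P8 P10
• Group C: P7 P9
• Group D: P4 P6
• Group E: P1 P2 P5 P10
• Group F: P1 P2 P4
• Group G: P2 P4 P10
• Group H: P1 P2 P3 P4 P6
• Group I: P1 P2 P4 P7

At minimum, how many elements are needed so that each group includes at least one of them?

T = {P4, P9, P10} meets every group (each contains at least one member of T), and |T| = 3.
The groups B, C, D are pairwise disjoint, so any hitting set needs a separate element for each — at least 3. Hence 3 is optimal.

3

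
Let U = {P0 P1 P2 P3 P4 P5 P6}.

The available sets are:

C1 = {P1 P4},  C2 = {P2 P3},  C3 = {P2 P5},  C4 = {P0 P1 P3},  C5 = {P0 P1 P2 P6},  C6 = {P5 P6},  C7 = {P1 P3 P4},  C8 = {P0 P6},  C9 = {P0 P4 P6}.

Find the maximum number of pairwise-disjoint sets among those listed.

C1, C3, C8 are pairwise disjoint (C1={P1,P4}; C3={P2,P5}; C8={P0,P6}).
Every remaining set overlaps one of these, and no 4 of the listed sets are pairwise disjoint, so 3 is the maximum.

3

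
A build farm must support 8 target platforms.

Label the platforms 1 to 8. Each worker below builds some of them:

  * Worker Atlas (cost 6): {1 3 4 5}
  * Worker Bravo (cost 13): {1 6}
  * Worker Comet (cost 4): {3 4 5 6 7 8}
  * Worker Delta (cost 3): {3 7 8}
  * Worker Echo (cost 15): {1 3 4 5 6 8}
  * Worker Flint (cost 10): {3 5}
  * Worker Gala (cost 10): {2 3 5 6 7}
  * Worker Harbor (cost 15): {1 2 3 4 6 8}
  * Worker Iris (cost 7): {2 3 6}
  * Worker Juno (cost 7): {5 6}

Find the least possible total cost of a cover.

Atlas, Delta, Iris together cover every platform (Atlas ∪ Delta ∪ Iris = {1, 2, 3, 4, 5, 6, 7, 8}); total cost 6 + 3 + 7 = 16.
The greedy pick Comet, Atlas, Iris costs 17; no covering selection beats 16.

16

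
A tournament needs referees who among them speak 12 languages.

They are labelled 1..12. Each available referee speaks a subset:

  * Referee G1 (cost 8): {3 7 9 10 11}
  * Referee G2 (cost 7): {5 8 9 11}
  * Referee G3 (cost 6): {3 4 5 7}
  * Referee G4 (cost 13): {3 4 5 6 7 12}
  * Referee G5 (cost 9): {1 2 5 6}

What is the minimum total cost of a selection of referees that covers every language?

G1, G2, G4, G5 together cover every language (G1 ∪ G2 ∪ G4 ∪ G5 = {1, 2, 3, 4, 5, 6, 7, 8, 9, 10, 11, 12}); total cost 8 + 7 + 13 + 9 = 37.
The greedy pick G3, G2, G5, G1, G4 costs 43; no covering selection beats 37.

37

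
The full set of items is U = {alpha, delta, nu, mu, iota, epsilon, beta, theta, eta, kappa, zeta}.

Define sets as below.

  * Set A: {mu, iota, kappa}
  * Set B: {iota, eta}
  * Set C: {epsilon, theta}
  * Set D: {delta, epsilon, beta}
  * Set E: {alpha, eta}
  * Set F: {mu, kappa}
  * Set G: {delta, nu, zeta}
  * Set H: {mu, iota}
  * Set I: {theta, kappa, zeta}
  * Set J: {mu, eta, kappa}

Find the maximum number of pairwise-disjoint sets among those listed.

4

C, E, G, H are pairwise disjoint (C={epsilon,theta}; E={alpha,eta}; G={delta,nu,zeta}; H={mu,iota}).
Every remaining set overlaps one of these, and no 5 of the listed sets are pairwise disjoint, so 4 is the maximum.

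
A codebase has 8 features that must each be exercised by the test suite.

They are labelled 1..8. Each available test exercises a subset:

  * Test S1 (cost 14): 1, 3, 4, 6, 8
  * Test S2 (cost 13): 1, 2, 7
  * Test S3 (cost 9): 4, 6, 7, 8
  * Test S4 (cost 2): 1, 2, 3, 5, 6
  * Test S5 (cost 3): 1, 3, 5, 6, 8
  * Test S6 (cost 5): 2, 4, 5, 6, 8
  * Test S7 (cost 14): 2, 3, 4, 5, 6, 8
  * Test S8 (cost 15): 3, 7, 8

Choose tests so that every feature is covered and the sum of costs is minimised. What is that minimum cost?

S3, S4 together cover every feature (S3 ∪ S4 = {1, 2, 3, 4, 5, 6, 7, 8}); total cost 9 + 2 = 11.
The greedy pick S4, S6, S3 costs 16; no covering selection beats 11.

11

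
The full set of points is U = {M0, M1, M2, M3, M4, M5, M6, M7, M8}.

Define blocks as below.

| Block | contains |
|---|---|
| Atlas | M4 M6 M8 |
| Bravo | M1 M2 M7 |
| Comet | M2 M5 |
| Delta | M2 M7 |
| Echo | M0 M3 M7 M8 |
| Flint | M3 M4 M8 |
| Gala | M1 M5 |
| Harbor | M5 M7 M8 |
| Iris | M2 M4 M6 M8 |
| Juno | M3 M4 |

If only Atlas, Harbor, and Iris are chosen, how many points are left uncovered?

3

Union of Atlas, Harbor, Iris = {M2, M4, M5, M6, M7, M8}.
Not covered: M0, M1, M3 — 3 points.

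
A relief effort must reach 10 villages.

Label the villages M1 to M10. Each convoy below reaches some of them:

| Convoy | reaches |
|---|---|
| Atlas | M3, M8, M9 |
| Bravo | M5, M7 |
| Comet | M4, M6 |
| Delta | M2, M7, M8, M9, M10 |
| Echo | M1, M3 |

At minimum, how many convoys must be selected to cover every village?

4

Take {Bravo, Comet, Delta, Echo}. Their union is {M1, M2, M3, M4, M5, M6, M7, M8, M9, M10}, which is all 10 villages.
Only Delta contains M2, so Delta is forced; the remaining 5 villages need at least 3 more convoys (each remaining convoy adds at most 2) — so at least 4 convoys are needed, and 4 is optimal.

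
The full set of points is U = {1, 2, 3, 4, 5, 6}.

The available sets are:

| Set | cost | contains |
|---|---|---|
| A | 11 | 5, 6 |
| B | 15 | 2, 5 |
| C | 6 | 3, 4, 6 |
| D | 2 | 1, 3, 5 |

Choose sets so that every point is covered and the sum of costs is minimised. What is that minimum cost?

23

B, C, D together cover every point (B ∪ C ∪ D = {1, 2, 3, 4, 5, 6}); total cost 15 + 6 + 2 = 23.
No covering selection has total cost below 23.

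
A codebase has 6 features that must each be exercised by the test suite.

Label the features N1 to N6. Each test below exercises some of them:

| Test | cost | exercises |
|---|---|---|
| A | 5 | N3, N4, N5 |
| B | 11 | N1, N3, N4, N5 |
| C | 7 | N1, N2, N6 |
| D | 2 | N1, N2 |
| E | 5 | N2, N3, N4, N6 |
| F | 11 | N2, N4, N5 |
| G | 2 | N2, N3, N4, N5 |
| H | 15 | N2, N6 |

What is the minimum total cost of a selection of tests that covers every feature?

9

D, E, G together cover every feature (D ∪ E ∪ G = {N1, N2, N3, N4, N5, N6}); total cost 2 + 5 + 2 = 9.
No covering selection has total cost below 9.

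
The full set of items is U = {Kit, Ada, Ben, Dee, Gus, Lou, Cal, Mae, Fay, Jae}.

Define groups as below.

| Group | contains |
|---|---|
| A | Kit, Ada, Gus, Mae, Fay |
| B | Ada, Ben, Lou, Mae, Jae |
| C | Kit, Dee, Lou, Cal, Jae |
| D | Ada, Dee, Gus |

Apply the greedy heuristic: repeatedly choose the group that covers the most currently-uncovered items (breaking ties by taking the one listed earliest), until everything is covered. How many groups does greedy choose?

3

Greedy: pick A (covers 5 new) → pick C (covers 4 new) → pick B (covers 1 new). Total picks: 3.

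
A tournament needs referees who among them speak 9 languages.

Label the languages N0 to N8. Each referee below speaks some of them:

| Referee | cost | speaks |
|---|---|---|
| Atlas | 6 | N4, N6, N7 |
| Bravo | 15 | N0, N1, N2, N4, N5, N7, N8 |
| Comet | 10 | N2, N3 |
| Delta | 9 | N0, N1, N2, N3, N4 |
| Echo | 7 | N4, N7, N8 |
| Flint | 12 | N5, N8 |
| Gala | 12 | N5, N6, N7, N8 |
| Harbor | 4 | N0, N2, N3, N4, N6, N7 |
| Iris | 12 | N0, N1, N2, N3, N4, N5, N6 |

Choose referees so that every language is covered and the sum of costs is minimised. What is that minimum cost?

Bravo, Harbor together cover every language (Bravo ∪ Harbor = {N0, N1, N2, N3, N4, N5, N6, N7, N8}); total cost 15 + 4 = 19.
No covering selection has total cost below 19.

19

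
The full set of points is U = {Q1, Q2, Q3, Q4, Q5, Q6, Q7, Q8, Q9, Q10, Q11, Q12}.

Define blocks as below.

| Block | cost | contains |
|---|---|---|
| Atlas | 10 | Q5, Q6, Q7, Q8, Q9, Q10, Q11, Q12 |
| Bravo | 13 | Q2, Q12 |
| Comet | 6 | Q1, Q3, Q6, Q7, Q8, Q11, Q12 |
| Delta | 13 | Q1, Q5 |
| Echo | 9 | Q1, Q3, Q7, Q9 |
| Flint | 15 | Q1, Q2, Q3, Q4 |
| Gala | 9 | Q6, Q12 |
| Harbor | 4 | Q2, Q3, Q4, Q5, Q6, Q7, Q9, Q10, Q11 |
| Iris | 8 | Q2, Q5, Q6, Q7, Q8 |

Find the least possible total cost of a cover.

Comet, Harbor together cover every point (Comet ∪ Harbor = {Q1, Q2, Q3, Q4, Q5, Q6, Q7, Q8, Q9, Q10, Q11, Q12}); total cost 6 + 4 = 10.
No covering selection has total cost below 10.

10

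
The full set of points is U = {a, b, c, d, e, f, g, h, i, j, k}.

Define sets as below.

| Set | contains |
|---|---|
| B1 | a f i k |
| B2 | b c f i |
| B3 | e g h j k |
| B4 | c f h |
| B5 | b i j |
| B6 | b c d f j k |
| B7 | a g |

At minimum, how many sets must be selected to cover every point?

Take {B1, B3, B6}. Their union is {a, b, c, d, e, f, g, h, i, j, k}, which is all 11 points.
Only B6 contains d, so B6 is forced; the remaining 5 points need at least 2 more sets (each remaining set adds at most 3) — so at least 3 sets are needed, and 3 is optimal.

3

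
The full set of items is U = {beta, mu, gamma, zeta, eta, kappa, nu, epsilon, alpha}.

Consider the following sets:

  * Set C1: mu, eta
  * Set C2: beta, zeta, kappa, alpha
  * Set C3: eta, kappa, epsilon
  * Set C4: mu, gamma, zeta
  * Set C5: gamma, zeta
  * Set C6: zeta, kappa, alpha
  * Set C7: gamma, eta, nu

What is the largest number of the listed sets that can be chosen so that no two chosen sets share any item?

C1, C6 are pairwise disjoint (C1={mu,eta}; C6={zeta,kappa,alpha}).
Every remaining set overlaps one of these, and no 3 of the listed sets are pairwise disjoint, so 2 is the maximum.

2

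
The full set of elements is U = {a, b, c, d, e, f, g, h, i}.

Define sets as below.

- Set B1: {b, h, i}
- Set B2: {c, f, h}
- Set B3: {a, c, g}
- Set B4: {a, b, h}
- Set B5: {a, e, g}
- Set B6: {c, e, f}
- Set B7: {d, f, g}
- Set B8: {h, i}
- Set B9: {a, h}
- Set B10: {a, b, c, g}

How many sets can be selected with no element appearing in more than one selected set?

B8, B10 are pairwise disjoint (B8={h,i}; B10={a,b,c,g}).
Every remaining set overlaps one of these, and no 3 of the listed sets are pairwise disjoint, so 2 is the maximum.

2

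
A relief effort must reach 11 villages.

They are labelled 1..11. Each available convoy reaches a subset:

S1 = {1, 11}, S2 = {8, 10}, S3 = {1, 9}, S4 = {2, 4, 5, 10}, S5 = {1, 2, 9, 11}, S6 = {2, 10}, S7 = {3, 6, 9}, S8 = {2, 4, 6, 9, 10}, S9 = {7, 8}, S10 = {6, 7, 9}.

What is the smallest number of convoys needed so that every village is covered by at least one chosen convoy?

Take {S4, S5, S7, S9}. Their union is {1, 2, 3, 4, 5, 6, 7, 8, 9, 10, 11}, which is all 11 villages.
Only S4 contains 5, so S4 is forced; the remaining 7 villages need at least 3 more convoys (each remaining convoy adds at most 3) — so at least 4 convoys are needed, and 4 is optimal.

4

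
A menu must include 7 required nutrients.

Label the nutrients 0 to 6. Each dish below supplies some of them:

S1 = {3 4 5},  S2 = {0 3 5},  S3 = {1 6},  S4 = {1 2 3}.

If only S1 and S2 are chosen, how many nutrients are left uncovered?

Union of S1, S2 = {0, 3, 4, 5}.
Not covered: 1, 2, 6 — 3 nutrients.

3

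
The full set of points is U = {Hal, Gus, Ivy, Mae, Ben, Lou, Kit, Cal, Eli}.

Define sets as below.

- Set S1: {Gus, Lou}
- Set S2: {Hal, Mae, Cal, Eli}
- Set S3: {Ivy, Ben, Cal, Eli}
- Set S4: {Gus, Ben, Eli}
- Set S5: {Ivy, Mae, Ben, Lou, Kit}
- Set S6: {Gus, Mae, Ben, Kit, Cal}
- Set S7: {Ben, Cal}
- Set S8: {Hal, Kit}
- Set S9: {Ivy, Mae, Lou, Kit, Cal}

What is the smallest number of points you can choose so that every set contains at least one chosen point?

Take H = {Hal, Ben, Lou}. Each listed set contains at least one of these, so H is a hitting set of size 3.
The sets S1, S3, S8 are pairwise disjoint, so any hitting set needs a separate point for each — at least 3. Hence 3 is optimal.

3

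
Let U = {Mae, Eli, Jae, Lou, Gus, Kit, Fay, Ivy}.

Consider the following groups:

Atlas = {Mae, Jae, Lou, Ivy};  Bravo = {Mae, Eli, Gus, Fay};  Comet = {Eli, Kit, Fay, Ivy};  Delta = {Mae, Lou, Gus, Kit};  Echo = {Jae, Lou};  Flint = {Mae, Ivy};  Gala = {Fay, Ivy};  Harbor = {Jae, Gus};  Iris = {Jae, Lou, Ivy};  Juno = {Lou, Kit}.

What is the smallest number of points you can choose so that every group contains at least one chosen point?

The 3 points {Lou, Gus, Ivy} hit every group.
The groups Flint, Harbor, Juno are pairwise disjoint, so any hitting set needs a separate point for each — at least 3. Hence 3 is optimal.

3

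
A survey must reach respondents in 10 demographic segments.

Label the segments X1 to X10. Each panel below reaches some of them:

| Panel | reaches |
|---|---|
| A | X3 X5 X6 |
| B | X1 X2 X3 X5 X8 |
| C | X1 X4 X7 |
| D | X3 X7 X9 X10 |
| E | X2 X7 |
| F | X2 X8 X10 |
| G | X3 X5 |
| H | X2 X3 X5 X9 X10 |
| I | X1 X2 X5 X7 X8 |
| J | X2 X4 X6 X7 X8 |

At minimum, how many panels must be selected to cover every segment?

Take {D, I, J}. Their union is {X1, X2, X3, X4, X5, X6, X7, X8, X9, X10}, which is all 10 segments.
No 2 of the 10 panels cover everything (all 45 combinations miss at least one segment), so 3 is optimal.

3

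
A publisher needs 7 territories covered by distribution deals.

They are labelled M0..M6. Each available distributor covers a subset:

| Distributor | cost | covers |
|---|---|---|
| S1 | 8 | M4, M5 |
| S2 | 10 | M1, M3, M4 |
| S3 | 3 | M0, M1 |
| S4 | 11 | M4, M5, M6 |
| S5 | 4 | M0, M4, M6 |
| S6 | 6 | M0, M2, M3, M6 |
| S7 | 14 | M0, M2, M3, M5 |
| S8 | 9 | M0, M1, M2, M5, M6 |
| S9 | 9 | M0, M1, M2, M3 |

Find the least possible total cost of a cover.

17

S1, S3, S6 together cover every territory (S1 ∪ S3 ∪ S6 = {M0, M1, M2, M3, M4, M5, M6}); total cost 8 + 3 + 6 = 17.
The greedy pick S5, S3, S6, S1 costs 21; no covering selection beats 17.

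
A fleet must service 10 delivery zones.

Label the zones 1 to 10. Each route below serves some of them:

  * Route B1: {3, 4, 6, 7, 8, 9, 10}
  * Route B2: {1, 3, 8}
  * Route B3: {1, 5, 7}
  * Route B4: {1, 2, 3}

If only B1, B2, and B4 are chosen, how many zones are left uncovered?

1

Union of B1, B2, B4 = {1, 2, 3, 4, 6, 7, 8, 9, 10}.
Not covered: 5 — 1 zone.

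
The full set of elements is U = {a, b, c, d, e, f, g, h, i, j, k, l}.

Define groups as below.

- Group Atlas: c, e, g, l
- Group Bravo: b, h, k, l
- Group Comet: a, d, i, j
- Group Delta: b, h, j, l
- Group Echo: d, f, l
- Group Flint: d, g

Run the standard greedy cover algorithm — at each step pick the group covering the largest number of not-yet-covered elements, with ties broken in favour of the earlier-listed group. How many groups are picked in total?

4

Greedy: pick Atlas (covers 4 new) → pick Comet (covers 4 new) → pick Bravo (covers 3 new) → pick Echo (covers 1 new). Total picks: 4.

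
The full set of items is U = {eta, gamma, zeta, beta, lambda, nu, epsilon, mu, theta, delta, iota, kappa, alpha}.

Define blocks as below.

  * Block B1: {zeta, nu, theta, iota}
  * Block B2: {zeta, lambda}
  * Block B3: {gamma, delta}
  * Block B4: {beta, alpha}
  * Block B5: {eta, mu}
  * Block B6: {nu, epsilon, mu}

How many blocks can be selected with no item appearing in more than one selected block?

4

B2, B3, B4, B6 are pairwise disjoint (B2={zeta,lambda}; B3={gamma,delta}; B4={beta,alpha}; B6={nu,epsilon,mu}).
Every remaining block overlaps one of these, and no 5 of the listed blocks are pairwise disjoint, so 4 is the maximum.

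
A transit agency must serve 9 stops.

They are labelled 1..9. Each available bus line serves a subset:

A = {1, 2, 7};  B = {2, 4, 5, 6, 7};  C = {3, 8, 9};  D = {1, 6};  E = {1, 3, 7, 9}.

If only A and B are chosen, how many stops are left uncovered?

Union of A, B = {1, 2, 4, 5, 6, 7}.
Not covered: 3, 8, 9 — 3 stops.

3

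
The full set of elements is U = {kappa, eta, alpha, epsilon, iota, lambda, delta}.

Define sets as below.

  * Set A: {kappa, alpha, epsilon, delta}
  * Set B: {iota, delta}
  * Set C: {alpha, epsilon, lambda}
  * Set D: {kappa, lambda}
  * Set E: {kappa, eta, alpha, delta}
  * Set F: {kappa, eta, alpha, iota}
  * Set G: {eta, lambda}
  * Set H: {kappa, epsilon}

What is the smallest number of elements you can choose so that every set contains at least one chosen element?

T = {kappa, iota, lambda} meets every set (each contains at least one member of T), and |T| = 3.
The sets B, G, H are pairwise disjoint, so any hitting set needs a separate element for each — at least 3. Hence 3 is optimal.

3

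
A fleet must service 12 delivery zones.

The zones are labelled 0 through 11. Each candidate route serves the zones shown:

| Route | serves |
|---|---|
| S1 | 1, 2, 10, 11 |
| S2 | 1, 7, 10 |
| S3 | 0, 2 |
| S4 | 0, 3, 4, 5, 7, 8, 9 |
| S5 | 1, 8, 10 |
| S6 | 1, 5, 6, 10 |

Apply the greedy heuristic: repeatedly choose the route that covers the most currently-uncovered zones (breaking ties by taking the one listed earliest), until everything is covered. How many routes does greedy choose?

3

Greedy: pick S4 (covers 7 new) → pick S1 (covers 4 new) → pick S6 (covers 1 new). Total picks: 3.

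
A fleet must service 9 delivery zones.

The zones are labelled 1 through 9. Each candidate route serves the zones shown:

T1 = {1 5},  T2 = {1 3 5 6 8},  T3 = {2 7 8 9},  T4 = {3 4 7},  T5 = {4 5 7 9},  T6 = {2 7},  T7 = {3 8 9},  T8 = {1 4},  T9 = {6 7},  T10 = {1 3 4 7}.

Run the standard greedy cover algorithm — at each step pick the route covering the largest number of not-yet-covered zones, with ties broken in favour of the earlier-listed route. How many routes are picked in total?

Greedy: pick T2 (covers 5 new) → pick T3 (covers 3 new) → pick T4 (covers 1 new). Total picks: 3.

3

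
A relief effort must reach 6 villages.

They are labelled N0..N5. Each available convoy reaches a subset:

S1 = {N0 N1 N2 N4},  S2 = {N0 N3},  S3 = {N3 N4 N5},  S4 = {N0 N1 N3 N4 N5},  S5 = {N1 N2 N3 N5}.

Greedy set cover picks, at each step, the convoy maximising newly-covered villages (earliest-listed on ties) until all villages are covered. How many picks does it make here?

2

Greedy: pick S4 (covers 5 new) → pick S1 (covers 1 new). Total picks: 2.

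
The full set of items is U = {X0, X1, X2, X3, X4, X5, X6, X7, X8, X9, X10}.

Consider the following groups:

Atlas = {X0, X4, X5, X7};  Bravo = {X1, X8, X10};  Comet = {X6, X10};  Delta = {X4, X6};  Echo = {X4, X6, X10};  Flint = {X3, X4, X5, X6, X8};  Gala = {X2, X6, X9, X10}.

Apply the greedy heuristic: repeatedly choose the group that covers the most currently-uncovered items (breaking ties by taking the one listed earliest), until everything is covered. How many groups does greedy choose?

Greedy: pick Flint (covers 5 new) → pick Gala (covers 3 new) → pick Atlas (covers 2 new) → pick Bravo (covers 1 new). Total picks: 4.

4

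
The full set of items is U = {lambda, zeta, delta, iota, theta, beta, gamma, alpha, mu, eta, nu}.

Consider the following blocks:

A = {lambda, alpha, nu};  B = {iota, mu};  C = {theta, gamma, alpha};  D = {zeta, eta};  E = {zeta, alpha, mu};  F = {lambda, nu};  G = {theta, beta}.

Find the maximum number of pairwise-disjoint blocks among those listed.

4

A, B, D, G are pairwise disjoint (A={lambda,alpha,nu}; B={iota,mu}; D={zeta,eta}; G={theta,beta}).
Every remaining block overlaps one of these, and no 5 of the listed blocks are pairwise disjoint, so 4 is the maximum.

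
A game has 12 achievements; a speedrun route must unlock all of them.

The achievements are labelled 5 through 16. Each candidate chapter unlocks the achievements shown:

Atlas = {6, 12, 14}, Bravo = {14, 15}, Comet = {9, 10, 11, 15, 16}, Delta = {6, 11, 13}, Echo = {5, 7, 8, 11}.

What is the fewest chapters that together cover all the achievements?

Take {Atlas, Comet, Delta, Echo}. Their union is {5, 6, 7, 8, 9, 10, 11, 12, 13, 14, 15, 16}, which is all 12 achievements.
Only Comet contains 9, so Comet is forced; the remaining 7 achievements need at least 3 more chapters (each remaining chapter adds at most 3) — so at least 4 chapters are needed, and 4 is optimal.

4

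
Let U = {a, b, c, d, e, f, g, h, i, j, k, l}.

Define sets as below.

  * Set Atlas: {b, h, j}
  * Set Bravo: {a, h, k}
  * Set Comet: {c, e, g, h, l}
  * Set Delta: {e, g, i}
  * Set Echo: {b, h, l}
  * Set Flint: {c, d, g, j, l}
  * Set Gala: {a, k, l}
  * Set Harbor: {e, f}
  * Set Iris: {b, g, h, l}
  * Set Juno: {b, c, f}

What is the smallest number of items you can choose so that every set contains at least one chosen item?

4

Take T = {a, b, e, j}. Each listed set contains at least one of these, so T is a hitting set of size 4.
No choice of 3 items meets every set, so 4 is the minimum.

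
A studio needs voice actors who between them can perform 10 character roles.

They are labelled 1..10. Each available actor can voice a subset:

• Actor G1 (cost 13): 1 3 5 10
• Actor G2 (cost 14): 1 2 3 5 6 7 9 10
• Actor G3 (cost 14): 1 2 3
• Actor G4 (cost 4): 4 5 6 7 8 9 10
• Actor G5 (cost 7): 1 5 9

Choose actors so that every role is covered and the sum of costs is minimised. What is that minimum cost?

18

G3, G4 together cover every role (G3 ∪ G4 = {1, 2, 3, 4, 5, 6, 7, 8, 9, 10}); total cost 14 + 4 = 18.
No covering selection has total cost below 18.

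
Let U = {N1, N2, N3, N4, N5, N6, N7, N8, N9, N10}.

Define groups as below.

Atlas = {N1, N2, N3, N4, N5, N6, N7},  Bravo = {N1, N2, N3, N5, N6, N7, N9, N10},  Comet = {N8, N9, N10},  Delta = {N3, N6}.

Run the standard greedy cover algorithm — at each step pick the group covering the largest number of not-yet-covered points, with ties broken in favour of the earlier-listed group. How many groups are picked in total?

Greedy: pick Bravo (covers 8 new) → pick Atlas (covers 1 new) → pick Comet (covers 1 new). Total picks: 3.
(The true minimum cover uses only 2 groups, so greedy is not optimal here.)

3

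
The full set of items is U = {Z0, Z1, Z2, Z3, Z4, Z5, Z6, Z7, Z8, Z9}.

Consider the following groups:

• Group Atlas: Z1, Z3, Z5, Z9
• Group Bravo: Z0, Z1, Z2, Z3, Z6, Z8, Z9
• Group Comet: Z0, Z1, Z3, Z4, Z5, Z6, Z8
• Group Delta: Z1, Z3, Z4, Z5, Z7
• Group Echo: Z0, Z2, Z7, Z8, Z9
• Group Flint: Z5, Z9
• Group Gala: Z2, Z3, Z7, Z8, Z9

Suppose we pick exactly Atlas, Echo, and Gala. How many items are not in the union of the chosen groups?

2

Union of Atlas, Echo, Gala = {Z0, Z1, Z2, Z3, Z5, Z7, Z8, Z9}.
Not covered: Z4, Z6 — 2 items.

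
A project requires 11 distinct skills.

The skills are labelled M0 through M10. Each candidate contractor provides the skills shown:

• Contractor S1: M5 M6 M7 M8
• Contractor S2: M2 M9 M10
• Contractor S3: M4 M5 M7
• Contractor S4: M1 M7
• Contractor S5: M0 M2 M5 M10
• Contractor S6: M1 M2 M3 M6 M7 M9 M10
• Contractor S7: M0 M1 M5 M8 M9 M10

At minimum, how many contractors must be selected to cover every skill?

3

Take {S3, S6, S7}. Their union is {M0, M1, M2, M3, M4, M5, M6, M7, M8, M9, M10}, which is all 11 skills.
Only S6 contains M3, so S6 is forced; the remaining 4 skills need at least 2 more contractors (each remaining contractor adds at most 3) — so at least 3 contractors are needed, and 3 is optimal.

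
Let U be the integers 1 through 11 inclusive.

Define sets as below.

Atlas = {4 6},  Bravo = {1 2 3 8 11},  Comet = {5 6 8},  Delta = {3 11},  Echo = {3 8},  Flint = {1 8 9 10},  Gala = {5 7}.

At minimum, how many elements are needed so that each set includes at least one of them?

4

Take H = {3, 5, 6, 8}. Each listed set contains at least one of these, so H is a hitting set of size 4.
The sets Atlas, Delta, Flint, Gala are pairwise disjoint, so any hitting set needs a separate element for each — at least 4. Hence 4 is optimal.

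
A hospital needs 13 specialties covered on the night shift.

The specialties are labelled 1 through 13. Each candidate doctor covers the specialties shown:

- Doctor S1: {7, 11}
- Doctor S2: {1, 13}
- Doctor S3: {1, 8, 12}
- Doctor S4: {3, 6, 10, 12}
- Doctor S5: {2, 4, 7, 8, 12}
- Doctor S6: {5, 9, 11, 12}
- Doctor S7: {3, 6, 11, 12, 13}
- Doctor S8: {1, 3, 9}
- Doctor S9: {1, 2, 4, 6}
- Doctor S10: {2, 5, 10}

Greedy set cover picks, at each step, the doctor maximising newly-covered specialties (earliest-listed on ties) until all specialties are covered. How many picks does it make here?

Greedy: pick S5 (covers 5 new) → pick S7 (covers 4 new) → pick S6 (covers 2 new) → pick S2 (covers 1 new) → pick S4 (covers 1 new). Total picks: 5.
(The true minimum cover uses only 4 doctors, so greedy is not optimal here.)

5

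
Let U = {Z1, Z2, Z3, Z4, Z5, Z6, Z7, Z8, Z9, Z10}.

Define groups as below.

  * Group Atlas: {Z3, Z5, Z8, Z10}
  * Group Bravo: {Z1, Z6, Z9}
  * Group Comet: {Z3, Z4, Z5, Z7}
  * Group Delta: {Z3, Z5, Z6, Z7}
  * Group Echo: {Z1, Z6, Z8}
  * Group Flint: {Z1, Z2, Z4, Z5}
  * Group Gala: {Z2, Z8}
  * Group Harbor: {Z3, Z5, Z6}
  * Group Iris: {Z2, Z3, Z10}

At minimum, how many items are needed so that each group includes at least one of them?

H = {Z1, Z2, Z5} meets every group (each contains at least one member of H), and |H| = 3.
The groups Bravo, Comet, Gala are pairwise disjoint, so any hitting set needs a separate item for each — at least 3. Hence 3 is optimal.

3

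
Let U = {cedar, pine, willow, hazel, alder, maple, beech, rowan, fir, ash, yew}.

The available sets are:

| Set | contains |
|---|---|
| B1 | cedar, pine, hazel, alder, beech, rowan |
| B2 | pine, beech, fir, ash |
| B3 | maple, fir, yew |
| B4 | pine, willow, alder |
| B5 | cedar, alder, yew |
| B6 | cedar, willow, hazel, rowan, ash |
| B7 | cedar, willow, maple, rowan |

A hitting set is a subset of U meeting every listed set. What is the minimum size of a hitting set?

3

The 3 elements {pine, willow, yew} hit every set.
No choice of 2 elements meets every set, so 3 is the minimum.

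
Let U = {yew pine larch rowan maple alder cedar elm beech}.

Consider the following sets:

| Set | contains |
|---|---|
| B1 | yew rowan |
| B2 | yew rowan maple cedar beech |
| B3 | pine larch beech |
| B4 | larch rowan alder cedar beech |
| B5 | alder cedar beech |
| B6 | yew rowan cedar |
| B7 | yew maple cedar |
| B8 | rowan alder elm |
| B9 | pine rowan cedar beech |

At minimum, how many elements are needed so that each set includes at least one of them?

3

Take H = {yew, alder, beech}. Each listed set contains at least one of these, so H is a hitting set of size 3.
The sets B3, B7, B8 are pairwise disjoint, so any hitting set needs a separate element for each — at least 3. Hence 3 is optimal.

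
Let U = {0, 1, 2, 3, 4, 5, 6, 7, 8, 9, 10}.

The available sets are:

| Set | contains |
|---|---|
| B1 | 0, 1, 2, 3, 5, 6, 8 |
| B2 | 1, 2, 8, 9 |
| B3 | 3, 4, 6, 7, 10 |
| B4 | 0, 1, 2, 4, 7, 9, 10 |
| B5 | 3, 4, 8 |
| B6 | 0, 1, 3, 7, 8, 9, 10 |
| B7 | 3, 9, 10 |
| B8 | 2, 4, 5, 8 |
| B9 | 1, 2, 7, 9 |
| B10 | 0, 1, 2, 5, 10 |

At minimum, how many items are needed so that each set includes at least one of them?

The 2 items {2, 3} hit every set.
The sets B5, B10 are pairwise disjoint, so any hitting set needs a separate item for each — at least 2. Hence 2 is optimal.

2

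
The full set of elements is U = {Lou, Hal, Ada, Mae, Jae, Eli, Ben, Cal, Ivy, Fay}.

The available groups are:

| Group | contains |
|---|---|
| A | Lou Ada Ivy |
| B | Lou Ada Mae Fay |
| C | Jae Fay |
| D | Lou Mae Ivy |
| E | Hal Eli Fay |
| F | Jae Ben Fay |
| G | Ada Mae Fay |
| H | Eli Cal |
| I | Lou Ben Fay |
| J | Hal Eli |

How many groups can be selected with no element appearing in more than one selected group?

3

A, C, H are pairwise disjoint (A={Lou,Ada,Ivy}; C={Jae,Fay}; H={Eli,Cal}).
Every remaining group overlaps one of these, and no 4 of the listed groups are pairwise disjoint, so 3 is the maximum.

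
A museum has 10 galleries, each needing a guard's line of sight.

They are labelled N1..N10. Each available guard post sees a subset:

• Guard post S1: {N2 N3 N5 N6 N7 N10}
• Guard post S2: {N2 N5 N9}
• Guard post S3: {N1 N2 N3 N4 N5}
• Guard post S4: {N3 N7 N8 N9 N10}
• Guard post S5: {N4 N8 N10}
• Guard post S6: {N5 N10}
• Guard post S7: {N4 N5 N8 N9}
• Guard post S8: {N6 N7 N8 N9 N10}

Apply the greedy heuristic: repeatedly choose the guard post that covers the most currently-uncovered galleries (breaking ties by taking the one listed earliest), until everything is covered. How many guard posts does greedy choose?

Greedy: pick S1 (covers 6 new) → pick S7 (covers 3 new) → pick S3 (covers 1 new). Total picks: 3.
(The true minimum cover uses only 2 guard posts, so greedy is not optimal here.)

3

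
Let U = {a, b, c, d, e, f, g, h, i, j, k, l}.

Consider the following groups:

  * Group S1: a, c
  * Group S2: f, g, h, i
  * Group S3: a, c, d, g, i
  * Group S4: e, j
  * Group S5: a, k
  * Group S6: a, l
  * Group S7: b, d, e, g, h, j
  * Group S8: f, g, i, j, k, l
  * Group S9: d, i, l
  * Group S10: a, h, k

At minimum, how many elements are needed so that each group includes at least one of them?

T = {a, e, i} meets every group (each contains at least one member of T), and |T| = 3.
The groups S1, S4, S9 are pairwise disjoint, so any hitting set needs a separate element for each — at least 3. Hence 3 is optimal.

3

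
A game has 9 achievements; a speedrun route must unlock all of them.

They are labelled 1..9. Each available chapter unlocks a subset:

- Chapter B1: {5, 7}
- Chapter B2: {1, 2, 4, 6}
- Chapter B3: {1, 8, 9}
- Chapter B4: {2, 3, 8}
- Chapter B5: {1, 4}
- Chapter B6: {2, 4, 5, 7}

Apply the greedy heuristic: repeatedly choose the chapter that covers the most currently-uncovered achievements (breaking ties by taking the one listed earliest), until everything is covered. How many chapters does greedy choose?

Greedy: pick B2 (covers 4 new) → pick B1 (covers 2 new) → pick B3 (covers 2 new) → pick B4 (covers 1 new). Total picks: 4.

4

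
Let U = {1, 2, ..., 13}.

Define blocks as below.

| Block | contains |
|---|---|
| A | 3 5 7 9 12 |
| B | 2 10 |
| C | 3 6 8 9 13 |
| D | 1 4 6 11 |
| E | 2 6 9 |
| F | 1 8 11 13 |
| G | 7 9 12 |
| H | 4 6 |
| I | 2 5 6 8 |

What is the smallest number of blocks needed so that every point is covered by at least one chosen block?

4

Take {A, B, F, H}. Their union is {1, 2, 3, 4, 5, 6, 7, 8, 9, 10, 11, 12, 13}, which is all 13 points.
Only B contains 10, so B is forced; the remaining 11 points need at least 3 more blocks (each remaining block adds at most 5) — so at least 4 blocks are needed, and 4 is optimal.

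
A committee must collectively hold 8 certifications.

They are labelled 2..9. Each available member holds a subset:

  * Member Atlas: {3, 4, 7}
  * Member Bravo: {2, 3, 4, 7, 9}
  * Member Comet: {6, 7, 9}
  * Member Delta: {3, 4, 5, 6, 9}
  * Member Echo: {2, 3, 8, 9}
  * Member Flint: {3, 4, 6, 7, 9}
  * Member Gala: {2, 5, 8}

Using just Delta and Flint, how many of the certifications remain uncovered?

Union of Delta, Flint = {3, 4, 5, 6, 7, 9}.
Not covered: 2, 8 — 2 certifications.

2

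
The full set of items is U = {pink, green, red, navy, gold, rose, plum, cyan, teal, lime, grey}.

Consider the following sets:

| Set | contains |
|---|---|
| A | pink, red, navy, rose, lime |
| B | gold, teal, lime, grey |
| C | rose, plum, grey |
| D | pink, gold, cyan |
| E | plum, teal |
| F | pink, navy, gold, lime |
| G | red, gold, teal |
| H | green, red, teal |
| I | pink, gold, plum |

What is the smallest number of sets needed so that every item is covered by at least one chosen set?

C, D, F, and H cover everything between them: the union {pink, green, red, navy, gold, rose, plum, cyan, teal, lime, grey} is all of U.
No 3 of the 9 sets cover everything (all 84 combinations miss at least one item), so 4 is optimal.

4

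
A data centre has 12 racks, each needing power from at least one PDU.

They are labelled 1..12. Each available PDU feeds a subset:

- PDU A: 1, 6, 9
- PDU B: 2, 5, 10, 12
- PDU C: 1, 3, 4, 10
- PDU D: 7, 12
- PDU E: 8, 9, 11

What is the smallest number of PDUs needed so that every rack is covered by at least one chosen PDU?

5

Take {A, B, C, D, E}. Their union is {1, 2, 3, 4, 5, 6, 7, 8, 9, 10, 11, 12}, which is all 12 racks.
No 4 of the 5 PDUs cover everything (all 5 combinations miss at least one rack), so 5 is optimal.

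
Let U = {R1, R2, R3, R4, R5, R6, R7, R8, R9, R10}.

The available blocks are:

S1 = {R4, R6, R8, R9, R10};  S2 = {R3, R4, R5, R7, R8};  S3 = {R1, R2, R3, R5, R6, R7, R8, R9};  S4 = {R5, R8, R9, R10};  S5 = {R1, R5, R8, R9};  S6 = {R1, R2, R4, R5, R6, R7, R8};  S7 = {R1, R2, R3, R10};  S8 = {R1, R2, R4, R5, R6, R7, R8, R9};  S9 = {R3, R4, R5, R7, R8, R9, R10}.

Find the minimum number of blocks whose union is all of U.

S1 and S3 together: S1 ∪ S3 = {R1, R2, R3, R4, R5, R6, R7, R8, R9, R10} — every point is covered.
No single block has all 10 points (the largest, S3, has 8), so 2 is optimal.

2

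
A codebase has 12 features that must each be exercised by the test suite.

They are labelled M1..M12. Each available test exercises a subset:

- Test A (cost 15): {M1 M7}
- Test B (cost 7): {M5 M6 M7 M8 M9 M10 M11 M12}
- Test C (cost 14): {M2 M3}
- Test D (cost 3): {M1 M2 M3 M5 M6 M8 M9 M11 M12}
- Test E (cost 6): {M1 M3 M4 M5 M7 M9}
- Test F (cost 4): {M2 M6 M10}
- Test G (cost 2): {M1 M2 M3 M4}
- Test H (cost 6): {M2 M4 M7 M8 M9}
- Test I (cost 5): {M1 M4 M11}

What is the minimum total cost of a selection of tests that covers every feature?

B, G together cover every feature (B ∪ G = {M1, M2, M3, M4, M5, M6, M7, M8, M9, M10, M11, M12}); total cost 7 + 2 = 9.
The greedy pick D, G, B costs 12; no covering selection beats 9.

9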